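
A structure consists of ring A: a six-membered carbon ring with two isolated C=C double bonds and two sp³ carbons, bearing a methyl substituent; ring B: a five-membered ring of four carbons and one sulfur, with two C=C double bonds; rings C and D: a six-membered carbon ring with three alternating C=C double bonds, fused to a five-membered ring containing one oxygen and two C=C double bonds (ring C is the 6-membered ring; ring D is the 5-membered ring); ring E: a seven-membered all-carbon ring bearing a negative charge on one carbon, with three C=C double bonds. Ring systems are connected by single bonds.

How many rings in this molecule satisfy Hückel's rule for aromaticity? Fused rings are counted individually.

Ring A has two sp³ carbons, so it is not fully conjugated — not aromatic (1,4-cyclohexadiene).
Ring B is fully conjugated (every ring atom contributes a p orbital); 2 ring double bonds (4 π electrons) plus a heteroatom lone pair (2) give 6 π electrons. Since 6 = 4n+2 (n=1), ring B is aromatic (thiophene).
Rings C and D form a fused bicyclic system (with one oxygen) with 9 sp² atoms and 10 π electrons from ring double bonds plus a heteroatom lone pair. 10 = 4(2)+2, so the system is aromatic and both rings count as aromatic (benzofuran).
Ring E has only sp² ring atoms; a planar conformation would have a fully conjugated π system of 8 electrons. But 8 = 4(2), which is 4n not 4n+2, so ring E is not aromatic (cycloheptatrienyl anion).
Aromatic: B, C, D. Total: 3.

3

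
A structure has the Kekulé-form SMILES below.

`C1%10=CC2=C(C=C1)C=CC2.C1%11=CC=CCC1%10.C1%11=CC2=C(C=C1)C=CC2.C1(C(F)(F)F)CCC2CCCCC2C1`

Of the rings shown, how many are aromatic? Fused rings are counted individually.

The SMILES encodes a six-membered carbon ring with three alternating C=C double bonds, fused to a five-membered carbon ring containing one C=C double bond and one sp³ carbon; a six-membered carbon ring with two conjugated C=C double bonds and two sp³ carbons; a six-membered carbon ring with three alternating C=C double bonds, fused to a five-membered carbon ring containing one C=C double bond and one sp³ carbon; two fused six-membered saturated carbon rings.
The 6-membered ring is planar and fully conjugated; 3 ring double bonds give 6 π electrons. That satisfies 4n+2 with n=1, so it is aromatic (benzene ring).
The 5-membered ring has one sp³ carbon, so it is not fully conjugated — not aromatic (cyclopentene ring).
The second 6-membered ring has two sp³ carbons, so it is not fully conjugated — not aromatic (1,3-cyclohexadiene).
The third 6-membered ring has a continuous p-orbital overlap around the ring; 3 ring double bonds give 6 π electrons. Since 6 = 4n+2 (n=1), it is aromatic (benzene ring).
The second 5-membered ring has one sp³ carbon, so it is not fully conjugated — not aromatic (cyclopentene ring).
The fourth 6-membered ring has only sp³ atoms, so it is not fully conjugated — not aromatic (cyclohexane ring).
The fifth 6-membered ring has only sp³ atoms, so it is not fully conjugated — not aromatic (cyclohexane ring).
2 of the 7 rings are aromatic. Total: 2.

2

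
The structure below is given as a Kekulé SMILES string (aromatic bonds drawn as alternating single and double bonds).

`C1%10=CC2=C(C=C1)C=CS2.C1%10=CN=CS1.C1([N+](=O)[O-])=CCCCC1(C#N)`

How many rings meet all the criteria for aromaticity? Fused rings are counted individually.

3

The SMILES encodes a six-membered carbon ring with three alternating C=C double bonds, fused to a five-membered ring containing one sulfur and two C=C double bonds; a five-membered ring with a sulfur at position 1 and a nitrogen at position 3 (in a C=N bond), with two double bonds; a six-membered carbon ring with one C=C double bond.
The fused 6/5-membered bicyclic (with one sulfur) is a single π system with 9 sp² atoms and 10 π electrons from ring double bonds plus a heteroatom lone pair. 10 = 4(2)+2, so the system is aromatic and both rings count as aromatic (benzothiophene).
The 5-membered ring with one sulfur and one =N– has a continuous p-orbital overlap around the ring; 2 ring double bonds (4 π electrons) plus a heteroatom lone pair (2) give 6 π electrons. That satisfies 4n+2 with n=1, so it is aromatic (thiazole).
The 6-membered ring has four sp³ carbons, so it is not fully conjugated — not aromatic (cyclohexene).
3 of the 4 rings are aromatic. Total: 3.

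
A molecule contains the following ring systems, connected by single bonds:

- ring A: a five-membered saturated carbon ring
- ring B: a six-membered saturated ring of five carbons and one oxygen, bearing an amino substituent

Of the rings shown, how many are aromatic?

Ring A has only sp³ atoms, so it is not fully conjugated — not aromatic (cyclopentane).
Ring B has only sp³ atoms, so it is not fully conjugated — not aromatic (tetrahydropyran).
No ring is aromatic. Total: 0.

0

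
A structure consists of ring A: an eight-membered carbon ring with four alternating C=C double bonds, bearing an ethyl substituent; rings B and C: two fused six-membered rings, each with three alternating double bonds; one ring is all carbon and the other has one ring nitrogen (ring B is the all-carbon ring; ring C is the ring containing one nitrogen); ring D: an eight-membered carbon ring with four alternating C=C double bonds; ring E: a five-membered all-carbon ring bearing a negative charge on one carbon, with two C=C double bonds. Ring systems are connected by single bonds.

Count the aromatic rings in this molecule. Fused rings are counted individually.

3

Ring A has only sp² ring atoms; a planar conformation would have a fully conjugated π system of 8 electrons. But 8 = 4(2), which is 4n not 4n+2, so ring A is not aromatic (cyclooctatetraene) — cyclooctatetraene distorts into a non-planar tub to avoid antiaromaticity.
Rings B and C form a fused bicyclic system (with one nitrogen) with 10 sp² atoms and 10 π electrons from ring double bonds. 10 = 4(2)+2, so the system is aromatic and both rings count as aromatic (quinoline).
Ring D has only sp² ring atoms; a planar conformation would have a fully conjugated π system of 8 electrons. But 8 = 4(2), which is 4n not 4n+2, so ring D is not aromatic (cyclooctatetraene) — cyclooctatetraene distorts into a non-planar tub to avoid antiaromaticity.
Ring E has a continuous p-orbital overlap around the ring; 2 ring double bonds (4 π electrons) plus the carbanion lone pair (2) give 6 π electrons. 6 = 4(1)+2, so ring E is aromatic (cyclopentadienyl anion).
Aromatic: B, C, E. Total: 3.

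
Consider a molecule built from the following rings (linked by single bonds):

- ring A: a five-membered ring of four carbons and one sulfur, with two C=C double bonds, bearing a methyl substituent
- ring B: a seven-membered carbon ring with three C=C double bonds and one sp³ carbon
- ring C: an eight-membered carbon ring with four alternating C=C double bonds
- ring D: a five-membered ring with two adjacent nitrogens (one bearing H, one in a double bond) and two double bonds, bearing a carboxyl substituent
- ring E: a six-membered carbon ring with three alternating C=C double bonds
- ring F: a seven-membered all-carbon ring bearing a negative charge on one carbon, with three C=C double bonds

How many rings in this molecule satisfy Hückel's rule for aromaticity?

Ring A is planar and fully conjugated; 2 ring double bonds (4 π electrons) plus a heteroatom lone pair (2) give 6 π electrons. That satisfies 4n+2 with n=1, so ring A is aromatic (thiophene).
Ring B has one sp³ carbon, so it is not fully conjugated — not aromatic (cycloheptatriene).
Ring C has only sp² ring atoms; a planar conformation would have a fully conjugated π system of 8 electrons. But 8 = 4(2), which is 4n not 4n+2, so ring C is not aromatic (cyclooctatetraene) — cyclooctatetraene distorts into a non-planar tub to avoid antiaromaticity.
Ring D is planar and fully conjugated; 2 ring double bonds (4 π electrons) plus a heteroatom lone pair (2) give 6 π electrons. Since 6 = 4n+2 (n=1), ring D is aromatic (pyrazole).
Ring E is planar and fully conjugated; 3 ring double bonds give 6 π electrons. That satisfies 4n+2 with n=1, so ring E is aromatic (benzene).
Ring F has only sp² ring atoms; a planar conformation would have a fully conjugated π system of 8 electrons. But 8 = 4(2), which is 4n not 4n+2, so ring F is not aromatic (cycloheptatrienyl anion).
Aromatic: A, D, E. Total: 3.

3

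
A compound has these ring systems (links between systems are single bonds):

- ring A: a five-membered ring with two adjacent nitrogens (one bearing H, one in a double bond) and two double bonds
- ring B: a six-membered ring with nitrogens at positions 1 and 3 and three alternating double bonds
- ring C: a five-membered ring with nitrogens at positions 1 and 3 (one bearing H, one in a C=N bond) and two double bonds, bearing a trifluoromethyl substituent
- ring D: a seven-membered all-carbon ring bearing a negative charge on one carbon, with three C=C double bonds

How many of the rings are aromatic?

Ring A is fully conjugated (every ring atom contributes a p orbital); 2 ring double bonds (4 π electrons) plus a heteroatom lone pair (2) give 6 π electrons. Since 6 = 4n+2 (n=1), ring A is aromatic (pyrazole).
Ring B is planar and fully conjugated; 3 ring double bonds give 6 π electrons. That satisfies 4n+2 with n=1, so ring B is aromatic (pyrimidine).
Ring C is fully conjugated (every ring atom contributes a p orbital); 2 ring double bonds (4 π electrons) plus a heteroatom lone pair (2) give 6 π electrons. Since 6 = 4n+2 (n=1), ring C is aromatic (imidazole).
Ring D has only sp² ring atoms; a planar conformation would have a fully conjugated π system of 8 electrons. But 8 = 4(2), which is 4n not 4n+2, so ring D is not aromatic (cycloheptatrienyl anion).
Aromatic: A, B, C. Total: 3.

3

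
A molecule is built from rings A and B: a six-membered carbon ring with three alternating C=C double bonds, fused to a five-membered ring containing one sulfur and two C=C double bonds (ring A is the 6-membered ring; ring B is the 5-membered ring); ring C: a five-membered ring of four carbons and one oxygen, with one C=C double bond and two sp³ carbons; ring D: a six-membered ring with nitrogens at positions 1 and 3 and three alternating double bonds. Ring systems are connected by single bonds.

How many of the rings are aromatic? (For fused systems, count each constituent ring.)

3

Rings A and B form a fused bicyclic system (with one sulfur) with 9 sp² atoms and 10 π electrons from ring double bonds plus a heteroatom lone pair. 10 = 4(2)+2, so the system is aromatic and both rings count as aromatic (benzothiophene).
Ring C has two sp³ carbons, so it is not fully conjugated — not aromatic (2,3-dihydrofuran).
Ring D is fully conjugated (every ring atom contributes a p orbital); 3 ring double bonds give 6 π electrons. 6 = 4(1)+2, so ring D is aromatic (pyrimidine).
Aromatic: A, B, D. Total: 3.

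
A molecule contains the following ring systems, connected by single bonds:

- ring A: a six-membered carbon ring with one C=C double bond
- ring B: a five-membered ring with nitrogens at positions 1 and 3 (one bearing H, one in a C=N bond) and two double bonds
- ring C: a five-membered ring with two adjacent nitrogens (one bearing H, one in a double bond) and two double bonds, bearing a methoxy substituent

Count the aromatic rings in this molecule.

2

Ring A has four sp³ carbons, so it is not fully conjugated — not aromatic (cyclohexene).
Ring B has a continuous p-orbital overlap around the ring; 2 ring double bonds (4 π electrons) plus a heteroatom lone pair (2) give 6 π electrons. That satisfies 4n+2 with n=1, so ring B is aromatic (imidazole).
Ring C is fully conjugated (every ring atom contributes a p orbital); 2 ring double bonds (4 π electrons) plus a heteroatom lone pair (2) give 6 π electrons. 6 = 4(1)+2, so ring C is aromatic (pyrazole).
Aromatic: B, C. Total: 2.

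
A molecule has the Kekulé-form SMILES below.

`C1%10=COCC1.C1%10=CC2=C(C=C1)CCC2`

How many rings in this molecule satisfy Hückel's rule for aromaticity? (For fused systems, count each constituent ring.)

The SMILES encodes a five-membered ring of four carbons and one oxygen, with one C=C double bond and two sp³ carbons; a six-membered carbon ring with three alternating C=C double bonds, fused to a saturated five-membered carbon ring.
The 5-membered ring with one oxygen has two sp³ carbons, so it is not fully conjugated — not aromatic (2,3-dihydrofuran).
The 6-membered ring has a continuous p-orbital overlap around the ring; 3 ring double bonds give 6 π electrons. Since 6 = 4n+2 (n=1), it is aromatic (benzene ring).
The 5-membered ring has three sp³ carbons, so it is not fully conjugated — not aromatic (cyclopentane ring).
1 of the 3 rings is aromatic. Total: 1.

1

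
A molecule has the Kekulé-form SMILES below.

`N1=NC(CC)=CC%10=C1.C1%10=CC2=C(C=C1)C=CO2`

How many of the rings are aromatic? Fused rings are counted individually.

3

The SMILES encodes a six-membered ring with two adjacent nitrogens and three alternating double bonds; a six-membered carbon ring with three alternating C=C double bonds, fused to a five-membered ring containing one oxygen and two C=C double bonds.
The 6-membered ring with two nitrogens (1,2) has a continuous p-orbital overlap around the ring; 3 ring double bonds give 6 π electrons. Since 6 = 4n+2 (n=1), it is aromatic (pyridazine).
The fused 6/5-membered bicyclic (with one oxygen) is a single π system with 9 sp² atoms and 10 π electrons from ring double bonds plus a heteroatom lone pair. 10 = 4(2)+2, so the system is aromatic and both rings count as aromatic (benzofuran).
3 of the 3 rings are aromatic. Total: 3.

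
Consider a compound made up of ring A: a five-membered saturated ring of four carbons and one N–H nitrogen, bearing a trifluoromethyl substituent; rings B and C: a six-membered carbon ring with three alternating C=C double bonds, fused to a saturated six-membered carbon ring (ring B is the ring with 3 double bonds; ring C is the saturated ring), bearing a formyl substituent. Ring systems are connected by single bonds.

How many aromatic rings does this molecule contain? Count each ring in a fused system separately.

1

Ring A has only sp³ atoms, so it is not fully conjugated — not aromatic (pyrrolidine).
Ring B is planar and fully conjugated; 3 ring double bonds give 6 π electrons. 6 = 4(1)+2, so ring B is aromatic (benzene ring).
Ring C has four sp³ carbons, so it is not fully conjugated — not aromatic (cyclohexane ring).
Aromatic: B. Total: 1.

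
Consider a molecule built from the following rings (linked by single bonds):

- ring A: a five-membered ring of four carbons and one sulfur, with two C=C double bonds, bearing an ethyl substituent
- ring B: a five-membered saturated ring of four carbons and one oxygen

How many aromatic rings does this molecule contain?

Ring A is planar and fully conjugated; 2 ring double bonds (4 π electrons) plus a heteroatom lone pair (2) give 6 π electrons. 6 = 4(1)+2, so ring A is aromatic (thiophene).
Ring B has only sp³ atoms, so it is not fully conjugated — not aromatic (tetrahydrofuran).
Aromatic: A. Total: 1.

1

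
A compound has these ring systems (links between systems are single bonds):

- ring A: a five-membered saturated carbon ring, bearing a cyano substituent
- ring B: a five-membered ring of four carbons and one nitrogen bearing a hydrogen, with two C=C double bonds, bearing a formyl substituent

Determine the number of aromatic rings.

Ring A has only sp³ atoms, so it is not fully conjugated — not aromatic (cyclopentane).
Ring B is planar and fully conjugated; 2 ring double bonds (4 π electrons) plus a heteroatom lone pair (2) give 6 π electrons. 6 = 4(1)+2, so ring B is aromatic (pyrrole).
Aromatic: B. Total: 1.

1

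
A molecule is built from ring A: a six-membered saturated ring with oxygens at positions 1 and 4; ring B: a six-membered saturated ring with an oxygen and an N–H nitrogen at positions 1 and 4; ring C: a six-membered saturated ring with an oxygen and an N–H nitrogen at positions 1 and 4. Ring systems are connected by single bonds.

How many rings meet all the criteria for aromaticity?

0

Ring A has only sp³ atoms, so it is not fully conjugated — not aromatic (1,4-dioxane).
Ring B has only sp³ atoms, so it is not fully conjugated — not aromatic (morpholine).
Ring C has only sp³ atoms, so it is not fully conjugated — not aromatic (morpholine).
No ring is aromatic. Total: 0.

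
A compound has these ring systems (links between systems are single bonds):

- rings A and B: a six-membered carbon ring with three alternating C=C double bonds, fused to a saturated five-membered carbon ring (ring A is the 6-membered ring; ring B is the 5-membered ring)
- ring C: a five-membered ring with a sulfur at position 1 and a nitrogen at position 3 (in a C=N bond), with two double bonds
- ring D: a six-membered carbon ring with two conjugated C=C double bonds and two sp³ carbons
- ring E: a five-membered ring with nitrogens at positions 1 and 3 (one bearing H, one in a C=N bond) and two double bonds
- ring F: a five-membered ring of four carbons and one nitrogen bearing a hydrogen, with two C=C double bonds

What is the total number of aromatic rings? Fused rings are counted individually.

Ring A is planar and fully conjugated; 3 ring double bonds give 6 π electrons. That satisfies 4n+2 with n=1, so ring A is aromatic (benzene ring).
Ring B has three sp³ carbons, so it is not fully conjugated — not aromatic (cyclopentane ring).
Ring C has a continuous p-orbital overlap around the ring; 2 ring double bonds (4 π electrons) plus a heteroatom lone pair (2) give 6 π electrons. 6 = 4(1)+2, so ring C is aromatic (thiazole).
Ring D has two sp³ carbons, so it is not fully conjugated — not aromatic (1,3-cyclohexadiene).
Ring E is planar and fully conjugated; 2 ring double bonds (4 π electrons) plus a heteroatom lone pair (2) give 6 π electrons. That satisfies 4n+2 with n=1, so ring E is aromatic (imidazole).
Ring F is planar and fully conjugated; 2 ring double bonds (4 π electrons) plus a heteroatom lone pair (2) give 6 π electrons. Since 6 = 4n+2 (n=1), ring F is aromatic (pyrrole).
Aromatic: A, C, E, F. Total: 4.

4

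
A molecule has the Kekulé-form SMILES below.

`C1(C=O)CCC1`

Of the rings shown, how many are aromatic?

0

The SMILES encodes a four-membered saturated carbon ring.
The 4-membered ring has only sp³ atoms, so it is not fully conjugated — not aromatic (cyclobutane).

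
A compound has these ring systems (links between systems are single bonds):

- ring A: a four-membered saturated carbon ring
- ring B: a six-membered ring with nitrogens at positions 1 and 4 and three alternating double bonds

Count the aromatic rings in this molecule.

Ring A has only sp³ atoms, so it is not fully conjugated — not aromatic (cyclobutane).
Ring B has a continuous p-orbital overlap around the ring; 3 ring double bonds give 6 π electrons. That satisfies 4n+2 with n=1, so ring B is aromatic (pyrazine).
Aromatic: B. Total: 1.

1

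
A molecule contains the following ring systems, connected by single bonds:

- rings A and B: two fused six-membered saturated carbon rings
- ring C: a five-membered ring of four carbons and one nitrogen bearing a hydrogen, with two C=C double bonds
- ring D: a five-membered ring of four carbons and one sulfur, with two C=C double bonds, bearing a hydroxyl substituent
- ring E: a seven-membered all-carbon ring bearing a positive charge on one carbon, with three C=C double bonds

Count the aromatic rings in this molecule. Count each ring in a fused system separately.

Ring A has only sp³ atoms, so it is not fully conjugated — not aromatic (cyclohexane ring).
Ring B has only sp³ atoms, so it is not fully conjugated — not aromatic (cyclohexane ring).
Ring C is fully conjugated (every ring atom contributes a p orbital); 2 ring double bonds (4 π electrons) plus a heteroatom lone pair (2) give 6 π electrons. 6 = 4(1)+2, so ring C is aromatic (pyrrole).
Ring D is fully conjugated (every ring atom contributes a p orbital); 2 ring double bonds (4 π electrons) plus a heteroatom lone pair (2) give 6 π electrons. That satisfies 4n+2 with n=1, so ring D is aromatic (thiophene).
Ring E has a continuous p-orbital overlap around the ring; 3 ring double bonds (6 π electrons) plus the carbocation's empty p orbital (0, but keeps the ring conjugated) give 6 π electrons. 6 = 4(1)+2, so ring E is aromatic (tropylium cation).
Aromatic: C, D, E. Total: 3.

3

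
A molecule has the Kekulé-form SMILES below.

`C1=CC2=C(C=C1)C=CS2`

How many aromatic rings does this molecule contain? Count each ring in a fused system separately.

The SMILES encodes a six-membered carbon ring with three alternating C=C double bonds, fused to a five-membered ring containing one sulfur and two C=C double bonds.
The fused 6/5-membered bicyclic (with one sulfur) is a single π system with 9 sp² atoms and 10 π electrons from ring double bonds plus a heteroatom lone pair. 10 = 4(2)+2, so the system is aromatic and both rings count as aromatic (benzothiophene).
2 of the 2 rings are aromatic. Total: 2.

2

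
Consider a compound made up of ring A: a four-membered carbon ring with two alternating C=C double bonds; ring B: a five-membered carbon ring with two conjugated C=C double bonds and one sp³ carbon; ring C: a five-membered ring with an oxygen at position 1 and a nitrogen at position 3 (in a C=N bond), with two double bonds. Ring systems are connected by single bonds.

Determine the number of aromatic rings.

Ring A has only sp² ring atoms; a planar conformation would have a fully conjugated π system of 4 electrons. But 4 = 4(1), which is 4n not 4n+2, so ring A is not aromatic (cyclobutadiene) — cyclobutadiene is antiaromatic and distorts to a rectangle.
Ring B has one sp³ carbon, so it is not fully conjugated — not aromatic (cyclopentadiene).
Ring C has a continuous p-orbital overlap around the ring; 2 ring double bonds (4 π electrons) plus a heteroatom lone pair (2) give 6 π electrons. That satisfies 4n+2 with n=1, so ring C is aromatic (oxazole).
Aromatic: C. Total: 1.

1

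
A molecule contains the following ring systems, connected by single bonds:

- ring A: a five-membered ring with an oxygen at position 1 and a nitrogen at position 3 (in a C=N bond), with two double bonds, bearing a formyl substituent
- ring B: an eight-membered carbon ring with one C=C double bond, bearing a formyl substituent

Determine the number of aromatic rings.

1

Ring A has a continuous p-orbital overlap around the ring; 2 ring double bonds (4 π electrons) plus a heteroatom lone pair (2) give 6 π electrons. 6 = 4(1)+2, so ring A is aromatic (oxazole).
Ring B has six sp³ carbons, so it is not fully conjugated — not aromatic (cyclooctene).
Aromatic: A. Total: 1.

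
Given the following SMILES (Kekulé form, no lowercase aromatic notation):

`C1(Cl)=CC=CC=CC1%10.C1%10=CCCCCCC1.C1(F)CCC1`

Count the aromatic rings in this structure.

0

The SMILES encodes a seven-membered carbon ring with three C=C double bonds and one sp³ carbon; an eight-membered carbon ring with one C=C double bond; a four-membered saturated carbon ring.
The 7-membered ring has one sp³ carbon, so it is not fully conjugated — not aromatic (cycloheptatriene).
The 8-membered ring has six sp³ carbons, so it is not fully conjugated — not aromatic (cyclooctene).
The 4-membered ring has only sp³ atoms, so it is not fully conjugated — not aromatic (cyclobutane).
None of the rings are aromatic. Total: 0.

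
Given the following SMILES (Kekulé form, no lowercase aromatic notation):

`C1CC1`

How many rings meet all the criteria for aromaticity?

0

The SMILES encodes a three-membered saturated carbon ring.
The 3-membered ring has only sp³ atoms, so it is not fully conjugated — not aromatic (cyclopropane).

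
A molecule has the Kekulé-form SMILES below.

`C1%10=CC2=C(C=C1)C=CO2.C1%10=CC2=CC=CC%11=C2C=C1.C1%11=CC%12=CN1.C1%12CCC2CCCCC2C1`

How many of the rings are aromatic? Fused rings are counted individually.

5

The SMILES encodes a six-membered carbon ring with three alternating C=C double bonds, fused to a five-membered ring containing one oxygen and two C=C double bonds; two fused six-membered carbon rings, each with three alternating C=C double bonds; a five-membered ring of four carbons and one nitrogen bearing a hydrogen, with two C=C double bonds; two fused six-membered saturated carbon rings.
The fused 6/5-membered bicyclic (with one oxygen) is a single π system with 9 sp² atoms and 10 π electrons from ring double bonds plus a heteroatom lone pair. 10 = 4(2)+2, so the system is aromatic and both rings count as aromatic (benzofuran).
The fused 6/6-membered bicyclic is a single π system with 10 sp² atoms and 10 π electrons from ring double bonds. 10 = 4(2)+2, so the system is aromatic and both rings count as aromatic (naphthalene).
The 5-membered ring with one N–H has a continuous p-orbital overlap around the ring; 2 ring double bonds (4 π electrons) plus a heteroatom lone pair (2) give 6 π electrons. That satisfies 4n+2 with n=1, so it is aromatic (pyrrole).
The 6-membered ring has only sp³ atoms, so it is not fully conjugated — not aromatic (cyclohexane ring).
The second 6-membered ring has only sp³ atoms, so it is not fully conjugated — not aromatic (cyclohexane ring).
5 of the 7 rings are aromatic. Total: 5.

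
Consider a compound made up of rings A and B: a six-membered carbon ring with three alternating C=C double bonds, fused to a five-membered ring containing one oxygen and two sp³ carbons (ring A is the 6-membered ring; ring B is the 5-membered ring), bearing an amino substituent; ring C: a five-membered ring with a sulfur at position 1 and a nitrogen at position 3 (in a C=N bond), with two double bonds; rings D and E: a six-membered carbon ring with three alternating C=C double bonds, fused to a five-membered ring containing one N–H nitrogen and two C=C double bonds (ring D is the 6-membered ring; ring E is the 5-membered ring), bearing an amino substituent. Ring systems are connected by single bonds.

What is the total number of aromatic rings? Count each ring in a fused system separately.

Ring A is fully conjugated (every ring atom contributes a p orbital); 3 ring double bonds give 6 π electrons. Since 6 = 4n+2 (n=1), ring A is aromatic (benzene ring).
Ring B has two sp³ carbons, so it is not fully conjugated — not aromatic (oxolane ring).
Ring C is planar and fully conjugated; 2 ring double bonds (4 π electrons) plus a heteroatom lone pair (2) give 6 π electrons. 6 = 4(1)+2, so ring C is aromatic (thiazole).
Rings D and E form a fused bicyclic system (with one N–H) with 9 sp² atoms and 10 π electrons from ring double bonds plus a heteroatom lone pair. 10 = 4(2)+2, so the system is aromatic and both rings count as aromatic (indole).
Aromatic: A, C, D, E. Total: 4.

4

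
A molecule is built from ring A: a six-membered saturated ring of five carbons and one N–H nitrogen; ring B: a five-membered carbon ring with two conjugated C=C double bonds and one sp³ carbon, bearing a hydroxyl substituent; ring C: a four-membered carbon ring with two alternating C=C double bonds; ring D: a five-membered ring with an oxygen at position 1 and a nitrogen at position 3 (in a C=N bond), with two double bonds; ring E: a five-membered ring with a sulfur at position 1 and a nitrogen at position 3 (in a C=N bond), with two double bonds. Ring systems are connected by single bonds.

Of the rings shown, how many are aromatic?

2

Ring A has only sp³ atoms, so it is not fully conjugated — not aromatic (piperidine).
Ring B has one sp³ carbon, so it is not fully conjugated — not aromatic (cyclopentadiene).
Ring C has only sp² ring atoms; a planar conformation would have a fully conjugated π system of 4 electrons. But 4 = 4(1), which is 4n not 4n+2, so ring C is not aromatic (cyclobutadiene) — cyclobutadiene is antiaromatic and distorts to a rectangle.
Ring D is fully conjugated (every ring atom contributes a p orbital); 2 ring double bonds (4 π electrons) plus a heteroatom lone pair (2) give 6 π electrons. Since 6 = 4n+2 (n=1), ring D is aromatic (oxazole).
Ring E has a continuous p-orbital overlap around the ring; 2 ring double bonds (4 π electrons) plus a heteroatom lone pair (2) give 6 π electrons. That satisfies 4n+2 with n=1, so ring E is aromatic (thiazole).
Aromatic: D, E. Total: 2.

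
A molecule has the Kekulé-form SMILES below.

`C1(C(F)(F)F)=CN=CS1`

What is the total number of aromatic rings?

1

The SMILES encodes a five-membered ring with a sulfur at position 1 and a nitrogen at position 3 (in a C=N bond), with two double bonds.
The 5-membered ring with one sulfur and one =N– is fully conjugated (every ring atom contributes a p orbital); 2 ring double bonds (4 π electrons) plus a heteroatom lone pair (2) give 6 π electrons. That satisfies 4n+2 with n=1, so it is aromatic (thiazole).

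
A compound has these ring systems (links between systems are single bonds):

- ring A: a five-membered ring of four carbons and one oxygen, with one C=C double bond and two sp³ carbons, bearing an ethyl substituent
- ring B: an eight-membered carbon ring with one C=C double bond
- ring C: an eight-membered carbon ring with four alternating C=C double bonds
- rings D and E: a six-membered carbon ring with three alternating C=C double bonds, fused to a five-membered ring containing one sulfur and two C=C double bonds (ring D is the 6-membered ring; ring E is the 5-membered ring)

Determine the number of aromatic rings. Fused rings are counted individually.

Ring A has two sp³ carbons, so it is not fully conjugated — not aromatic (2,3-dihydrofuran).
Ring B has six sp³ carbons, so it is not fully conjugated — not aromatic (cyclooctene).
Ring C has only sp² ring atoms; a planar conformation would have a fully conjugated π system of 8 electrons. But 8 = 4(2), which is 4n not 4n+2, so ring C is not aromatic (cyclooctatetraene) — cyclooctatetraene distorts into a non-planar tub to avoid antiaromaticity.
Rings D and E form a fused bicyclic system (with one sulfur) with 9 sp² atoms and 10 π electrons from ring double bonds plus a heteroatom lone pair. 10 = 4(2)+2, so the system is aromatic and both rings count as aromatic (benzothiophene).
Aromatic: D, E. Total: 2.

2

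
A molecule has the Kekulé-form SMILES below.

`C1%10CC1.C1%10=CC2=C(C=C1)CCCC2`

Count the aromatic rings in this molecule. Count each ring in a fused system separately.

1

The SMILES encodes a three-membered saturated carbon ring; a six-membered carbon ring with three alternating C=C double bonds, fused to a saturated six-membered carbon ring.
The 3-membered ring has only sp³ atoms, so it is not fully conjugated — not aromatic (cyclopropane).
The 6-membered ring has a continuous p-orbital overlap around the ring; 3 ring double bonds give 6 π electrons. 6 = 4(1)+2, so it is aromatic (benzene ring).
The second 6-membered ring has four sp³ carbons, so it is not fully conjugated — not aromatic (cyclohexane ring).
1 of the 3 rings is aromatic. Total: 1.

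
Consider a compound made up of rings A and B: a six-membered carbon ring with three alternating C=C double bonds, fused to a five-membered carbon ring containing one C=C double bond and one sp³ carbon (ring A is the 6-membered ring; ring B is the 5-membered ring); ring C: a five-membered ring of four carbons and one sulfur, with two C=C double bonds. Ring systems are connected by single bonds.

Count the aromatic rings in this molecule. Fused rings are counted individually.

2

Ring A has a continuous p-orbital overlap around the ring; 3 ring double bonds give 6 π electrons. That satisfies 4n+2 with n=1, so ring A is aromatic (benzene ring).
Ring B has one sp³ carbon, so it is not fully conjugated — not aromatic (cyclopentene ring).
Ring C is fully conjugated (every ring atom contributes a p orbital); 2 ring double bonds (4 π electrons) plus a heteroatom lone pair (2) give 6 π electrons. Since 6 = 4n+2 (n=1), ring C is aromatic (thiophene).
Aromatic: A, C. Total: 2.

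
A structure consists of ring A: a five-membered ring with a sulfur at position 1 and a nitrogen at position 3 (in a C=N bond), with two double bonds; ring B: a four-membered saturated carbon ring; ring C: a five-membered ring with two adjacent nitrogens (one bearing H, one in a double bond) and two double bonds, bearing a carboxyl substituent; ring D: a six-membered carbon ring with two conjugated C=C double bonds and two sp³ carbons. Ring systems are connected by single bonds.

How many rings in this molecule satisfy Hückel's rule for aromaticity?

Ring A is planar and fully conjugated; 2 ring double bonds (4 π electrons) plus a heteroatom lone pair (2) give 6 π electrons. 6 = 4(1)+2, so ring A is aromatic (thiazole).
Ring B has only sp³ atoms, so it is not fully conjugated — not aromatic (cyclobutane).
Ring C is fully conjugated (every ring atom contributes a p orbital); 2 ring double bonds (4 π electrons) plus a heteroatom lone pair (2) give 6 π electrons. 6 = 4(1)+2, so ring C is aromatic (pyrazole).
Ring D has two sp³ carbons, so it is not fully conjugated — not aromatic (1,3-cyclohexadiene).
Aromatic: A, C. Total: 2.

2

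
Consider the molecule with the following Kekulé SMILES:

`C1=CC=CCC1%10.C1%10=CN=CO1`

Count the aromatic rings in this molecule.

1

The SMILES encodes a six-membered carbon ring with two conjugated C=C double bonds and two sp³ carbons; a five-membered ring with an oxygen at position 1 and a nitrogen at position 3 (in a C=N bond), with two double bonds.
The 6-membered ring has two sp³ carbons, so it is not fully conjugated — not aromatic (1,3-cyclohexadiene).
The 5-membered ring with one oxygen and one =N– has a continuous p-orbital overlap around the ring; 2 ring double bonds (4 π electrons) plus a heteroatom lone pair (2) give 6 π electrons. 6 = 4(1)+2, so it is aromatic (oxazole).
1 of the 2 rings is aromatic. Total: 1.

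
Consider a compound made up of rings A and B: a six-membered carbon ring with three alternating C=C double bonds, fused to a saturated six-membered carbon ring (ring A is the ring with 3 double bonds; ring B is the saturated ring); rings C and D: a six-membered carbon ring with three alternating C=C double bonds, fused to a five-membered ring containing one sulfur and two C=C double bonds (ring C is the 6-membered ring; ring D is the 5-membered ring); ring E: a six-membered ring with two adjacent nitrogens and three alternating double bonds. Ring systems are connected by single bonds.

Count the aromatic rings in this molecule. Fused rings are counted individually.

Ring A has a continuous p-orbital overlap around the ring; 3 ring double bonds give 6 π electrons. Since 6 = 4n+2 (n=1), ring A is aromatic (benzene ring).
Ring B has four sp³ carbons, so it is not fully conjugated — not aromatic (cyclohexane ring).
Rings C and D form a fused bicyclic system (with one sulfur) with 9 sp² atoms and 10 π electrons from ring double bonds plus a heteroatom lone pair. 10 = 4(2)+2, so the system is aromatic and both rings count as aromatic (benzothiophene).
Ring E is fully conjugated (every ring atom contributes a p orbital); 3 ring double bonds give 6 π electrons. Since 6 = 4n+2 (n=1), ring E is aromatic (pyridazine).
Aromatic: A, C, D, E. Total: 4.

4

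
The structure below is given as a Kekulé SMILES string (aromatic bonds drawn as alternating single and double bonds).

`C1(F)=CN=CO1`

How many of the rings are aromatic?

The SMILES encodes a five-membered ring with an oxygen at position 1 and a nitrogen at position 3 (in a C=N bond), with two double bonds.
The 5-membered ring with one oxygen and one =N– is fully conjugated (every ring atom contributes a p orbital); 2 ring double bonds (4 π electrons) plus a heteroatom lone pair (2) give 6 π electrons. 6 = 4(1)+2, so it is aromatic (oxazole).

1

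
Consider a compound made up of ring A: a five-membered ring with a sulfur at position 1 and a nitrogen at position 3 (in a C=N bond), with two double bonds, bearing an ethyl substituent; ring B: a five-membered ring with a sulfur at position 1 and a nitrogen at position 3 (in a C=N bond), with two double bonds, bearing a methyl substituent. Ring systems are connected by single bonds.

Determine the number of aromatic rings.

2

Ring A is planar and fully conjugated; 2 ring double bonds (4 π electrons) plus a heteroatom lone pair (2) give 6 π electrons. Since 6 = 4n+2 (n=1), ring A is aromatic (thiazole).
Ring B has a continuous p-orbital overlap around the ring; 2 ring double bonds (4 π electrons) plus a heteroatom lone pair (2) give 6 π electrons. That satisfies 4n+2 with n=1, so ring B is aromatic (thiazole).
Aromatic: A, B. Total: 2.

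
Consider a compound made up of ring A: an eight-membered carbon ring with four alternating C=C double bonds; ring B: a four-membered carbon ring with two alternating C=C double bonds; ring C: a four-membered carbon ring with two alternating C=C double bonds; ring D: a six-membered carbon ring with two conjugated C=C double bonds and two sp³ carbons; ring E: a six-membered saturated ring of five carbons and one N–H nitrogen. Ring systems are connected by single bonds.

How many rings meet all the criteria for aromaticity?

0

Ring A has only sp² ring atoms; a planar conformation would have a fully conjugated π system of 8 electrons. But 8 = 4(2), which is 4n not 4n+2, so ring A is not aromatic (cyclooctatetraene) — cyclooctatetraene distorts into a non-planar tub to avoid antiaromaticity.
Ring B has only sp² ring atoms; a planar conformation would have a fully conjugated π system of 4 electrons. But 4 = 4(1), which is 4n not 4n+2, so ring B is not aromatic (cyclobutadiene) — cyclobutadiene is antiaromatic and distorts to a rectangle.
Ring C has only sp² ring atoms; a planar conformation would have a fully conjugated π system of 4 electrons. But 4 = 4(1), which is 4n not 4n+2, so ring C is not aromatic (cyclobutadiene) — cyclobutadiene is antiaromatic and distorts to a rectangle.
Ring D has two sp³ carbons, so it is not fully conjugated — not aromatic (1,3-cyclohexadiene).
Ring E has only sp³ atoms, so it is not fully conjugated — not aromatic (piperidine).
No ring is aromatic. Total: 0.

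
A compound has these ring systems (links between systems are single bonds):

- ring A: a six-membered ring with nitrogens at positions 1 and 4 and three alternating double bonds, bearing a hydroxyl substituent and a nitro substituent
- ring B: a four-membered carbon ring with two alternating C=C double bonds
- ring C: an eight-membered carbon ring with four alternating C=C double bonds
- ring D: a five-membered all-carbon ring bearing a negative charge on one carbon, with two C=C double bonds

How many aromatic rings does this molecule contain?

2

Ring A is fully conjugated (every ring atom contributes a p orbital); 3 ring double bonds give 6 π electrons. That satisfies 4n+2 with n=1, so ring A is aromatic (pyrazine).
Ring B has only sp² ring atoms; a planar conformation would have a fully conjugated π system of 4 electrons. But 4 = 4(1), which is 4n not 4n+2, so ring B is not aromatic (cyclobutadiene) — cyclobutadiene is antiaromatic and distorts to a rectangle.
Ring C has only sp² ring atoms; a planar conformation would have a fully conjugated π system of 8 electrons. But 8 = 4(2), which is 4n not 4n+2, so ring C is not aromatic (cyclooctatetraene) — cyclooctatetraene distorts into a non-planar tub to avoid antiaromaticity.
Ring D is fully conjugated (every ring atom contributes a p orbital); 2 ring double bonds (4 π electrons) plus the carbanion lone pair (2) give 6 π electrons. 6 = 4(1)+2, so ring D is aromatic (cyclopentadienyl anion).
Aromatic: A, D. Total: 2.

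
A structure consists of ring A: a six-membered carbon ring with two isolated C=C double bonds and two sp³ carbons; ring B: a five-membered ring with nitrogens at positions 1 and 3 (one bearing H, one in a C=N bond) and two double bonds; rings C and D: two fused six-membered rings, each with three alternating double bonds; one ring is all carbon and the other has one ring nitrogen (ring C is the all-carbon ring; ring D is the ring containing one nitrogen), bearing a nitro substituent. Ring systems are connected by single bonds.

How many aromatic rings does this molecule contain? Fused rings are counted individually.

Ring A has two sp³ carbons, so it is not fully conjugated — not aromatic (1,4-cyclohexadiene).
Ring B is planar and fully conjugated; 2 ring double bonds (4 π electrons) plus a heteroatom lone pair (2) give 6 π electrons. That satisfies 4n+2 with n=1, so ring B is aromatic (imidazole).
Rings C and D form a fused bicyclic system (with one nitrogen) with 10 sp² atoms and 10 π electrons from ring double bonds. 10 = 4(2)+2, so the system is aromatic and both rings count as aromatic (quinoline).
Aromatic: B, C, D. Total: 3.

3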